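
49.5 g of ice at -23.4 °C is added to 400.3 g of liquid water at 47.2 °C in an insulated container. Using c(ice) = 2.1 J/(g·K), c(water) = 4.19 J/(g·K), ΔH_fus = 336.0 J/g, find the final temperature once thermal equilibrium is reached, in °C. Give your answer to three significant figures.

Heat to bring ice to 0 °C and melt it: q₁ = 49.5×2.1×23.4 + 49.5×336.0 = 19064 J
Heat the water can supply cooling to 0 °C: 400.3×4.19×47.2 = 79166.5 J > q₁, so all ice melts.
Energy balance: 400.3×4.19×(47.2 − T) = 19064 + 49.5×4.19×(T − 0)
1677.257(47.2 − T) = 19064 + 207.405 T
79166.5 − 19064 = 1884.662 T
T = 60102.5 / 1884.662 = 31.89 °C

T_f = 31.9 °C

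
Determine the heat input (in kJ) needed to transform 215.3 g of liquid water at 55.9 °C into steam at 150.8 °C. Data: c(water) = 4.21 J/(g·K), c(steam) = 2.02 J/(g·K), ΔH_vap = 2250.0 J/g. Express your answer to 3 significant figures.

q = 546 kJ

q1 (heat water 55.9→100.0 °C): 215.3 × 4.21 × 44.1 = 39973 J
q2 (vaporize at 100 °C): 215.3 × 2250.0 = 484425 J
q3 (heat steam 100.0→150.8 °C): 215.3 × 2.02 × 50.8 = 22093 J
Total: 39973 + 484425 + 22093 = 546491 J = 546 kJ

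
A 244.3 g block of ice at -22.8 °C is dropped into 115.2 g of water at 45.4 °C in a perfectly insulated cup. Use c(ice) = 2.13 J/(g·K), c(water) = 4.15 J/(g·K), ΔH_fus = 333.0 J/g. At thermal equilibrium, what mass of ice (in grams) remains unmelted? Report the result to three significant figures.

m_ice remaining = 215 g

Heat to warm all ice to 0 °C: 244.3×2.13×22.8 = 11864 J
Heat released by water cooling to 0 °C: 115.2×4.15×45.4 = 21705 J
21705 J < 11864 + 244.3×333.0 = 93215.9 J, so not all ice melts; final T = 0 °C.
Heat left for melting: 21705 − 11864 = 9841 J
Mass melted = 9841 / 333.0 = 29.55 g
Ice remaining = 244.3 − 29.55 = 214.75 g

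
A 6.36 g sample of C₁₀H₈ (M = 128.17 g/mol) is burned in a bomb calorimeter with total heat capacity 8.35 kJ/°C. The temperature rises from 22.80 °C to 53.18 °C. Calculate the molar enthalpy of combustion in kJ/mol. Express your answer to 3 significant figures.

ΔT = 53.18 − 22.80 = 30.38 °C
q_cal = C_cal × ΔT = 8.35 × 30.38 = 253.673 kJ
n = 6.36 / 128.17 = 0.04962 mol
q_rxn = −q_cal = -253.673 kJ
ΔH = -253.673 / 0.04962 = -5112 kJ/mol

ΔH = -5110 kJ/mol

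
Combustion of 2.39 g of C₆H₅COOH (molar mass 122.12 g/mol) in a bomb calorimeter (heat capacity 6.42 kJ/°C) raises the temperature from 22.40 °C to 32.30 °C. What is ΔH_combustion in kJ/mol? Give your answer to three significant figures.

ΔT = 32.30 − 22.40 = 9.90 °C
q_cal = C_cal × ΔT = 6.42 × 9.90 = 63.558 kJ
n = 2.39 / 122.12 = 0.01957 mol
q_rxn = −q_cal = -63.558 kJ
ΔH = -63.558 / 0.01957 = -3248 kJ/mol

ΔH = -3250 kJ/mol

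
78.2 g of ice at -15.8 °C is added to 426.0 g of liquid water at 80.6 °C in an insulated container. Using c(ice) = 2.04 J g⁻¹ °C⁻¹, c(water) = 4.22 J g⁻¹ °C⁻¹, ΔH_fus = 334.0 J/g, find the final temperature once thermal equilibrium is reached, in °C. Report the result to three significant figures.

T_f = 54.6 °C

Heat to bring ice to 0 °C and melt it: q₁ = 78.2×2.04×15.8 + 78.2×334.0 = 28639 J
Heat the water can supply cooling to 0 °C: 426.0×4.22×80.6 = 144896 J > q₁, so all ice melts.
Energy balance: 426.0×4.22×(80.6 − T) = 28639 + 78.2×4.22×(T − 0)
1797.72(80.6 − T) = 28639 + 330.004 T
144896 − 28639 = 2127.724 T
T = 116257 / 2127.724 = 54.64 °C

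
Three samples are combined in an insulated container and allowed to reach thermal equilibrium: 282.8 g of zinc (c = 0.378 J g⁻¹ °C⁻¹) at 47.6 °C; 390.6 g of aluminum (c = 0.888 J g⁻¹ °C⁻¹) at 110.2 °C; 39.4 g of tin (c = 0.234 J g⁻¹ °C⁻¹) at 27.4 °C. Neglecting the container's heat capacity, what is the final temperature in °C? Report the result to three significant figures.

Σ mᵢcᵢ(T − Tᵢ) = 0  ⇒  T = Σ mᵢcᵢTᵢ / Σ mᵢcᵢ
Σ mᵢcᵢ = 282.8×0.378 + 390.6×0.888 + 39.4×0.234 = 462.9708
Σ mᵢcᵢTᵢ = 106.8984×47.6 + 346.8528×110.2 + 9.2196×27.4 = 43564
T = 43564 / 462.9708 = 94.10 °C

T_f = 94.1 °C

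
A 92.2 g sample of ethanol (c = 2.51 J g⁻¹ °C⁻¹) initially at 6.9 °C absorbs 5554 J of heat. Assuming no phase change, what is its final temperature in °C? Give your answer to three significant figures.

ΔT = q / (m c) = 5554 / (92.2 × 2.51) = 24.00 °C
T_f = 6.9 + 24.00 = 30.90 °C

T_f = 30.9 °C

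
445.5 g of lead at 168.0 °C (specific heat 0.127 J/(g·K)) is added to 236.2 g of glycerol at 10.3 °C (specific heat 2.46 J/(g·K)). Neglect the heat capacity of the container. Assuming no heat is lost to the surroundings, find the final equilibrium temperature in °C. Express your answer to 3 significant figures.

Heat lost by lead = heat gained by glycerol.
(445.5)(0.127)(168.0 − T) = (236.2)(2.46)(T − 10.3)
56.5785 (168.0 − T) = 581.052 (T − 10.3)
9505.2 − 56.5785 T = 581.052 T − 5984.8
15490.0 = 637.6305 T
T = 24.29 °C

T_f = 24.3 °C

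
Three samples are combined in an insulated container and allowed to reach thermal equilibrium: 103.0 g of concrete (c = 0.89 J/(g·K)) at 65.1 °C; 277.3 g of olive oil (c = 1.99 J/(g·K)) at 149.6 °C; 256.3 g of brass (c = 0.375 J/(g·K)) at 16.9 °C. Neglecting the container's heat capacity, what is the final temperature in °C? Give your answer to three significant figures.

Σ mᵢcᵢ(T − Tᵢ) = 0  ⇒  T = Σ mᵢcᵢTᵢ / Σ mᵢcᵢ
Σ mᵢcᵢ = 103.0×0.89 + 277.3×1.99 + 256.3×0.375 = 739.6095
Σ mᵢcᵢTᵢ = 91.67×65.1 + 551.827×149.6 + 96.1125×16.9 = 90145
T = 90145 / 739.6095 = 121.9 °C

T_f = 122 °C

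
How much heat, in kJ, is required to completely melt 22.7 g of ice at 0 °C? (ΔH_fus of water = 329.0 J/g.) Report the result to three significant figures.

q = m × ΔH_fus = 22.7 × 329.0 = 7468 J = 7.47 kJ

q = 7.47 kJ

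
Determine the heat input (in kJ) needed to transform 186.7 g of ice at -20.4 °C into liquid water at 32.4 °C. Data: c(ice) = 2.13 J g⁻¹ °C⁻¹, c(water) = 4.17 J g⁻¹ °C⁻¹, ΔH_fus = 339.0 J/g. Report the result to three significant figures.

q = 96.6 kJ

q1 (heat ice -20.4→0.0 °C): 186.7 × 2.13 × 20.4 = 8112 J
q2 (melt at 0 °C): 186.7 × 339.0 = 63291 J
q3 (heat water 0.0→32.4 °C): 186.7 × 4.17 × 32.4 = 25225 J
Total: 8112 + 63291 + 25225 = 96628 J = 96.6 kJ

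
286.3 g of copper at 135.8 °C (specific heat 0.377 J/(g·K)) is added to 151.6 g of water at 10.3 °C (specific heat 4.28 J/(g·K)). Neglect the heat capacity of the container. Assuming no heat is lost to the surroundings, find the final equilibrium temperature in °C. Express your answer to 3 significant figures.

Heat lost by copper = heat gained by water.
(286.3)(0.377)(135.8 − T) = (151.6)(4.28)(T − 10.3)
107.9351 (135.8 − T) = 648.848 (T − 10.3)
14658 − 107.9351 T = 648.848 T − 6683.1
21341.1 = 756.7831 T
T = 28.20 °C

T_f = 28.2 °C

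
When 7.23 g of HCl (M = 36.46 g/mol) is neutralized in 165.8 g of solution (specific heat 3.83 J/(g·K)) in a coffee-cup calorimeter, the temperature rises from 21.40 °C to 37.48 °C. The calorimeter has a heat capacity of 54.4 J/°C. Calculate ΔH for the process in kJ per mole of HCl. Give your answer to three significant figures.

ΔH = -55.9 kJ/mol

|ΔT| = |37.48 − 21.40| = 16.08 °C
|q_surr| = (165.8 × 3.83 + 54.4) × 16.08 = 689.414 × 16.08 = 11090 J
n(HCl) = 7.23 / 36.46 = 0.1983 mol
Temperature rose, so q_rxn = −|q_surr| = -11.09 kJ
ΔH = q_rxn / n = -55.93 kJ/mol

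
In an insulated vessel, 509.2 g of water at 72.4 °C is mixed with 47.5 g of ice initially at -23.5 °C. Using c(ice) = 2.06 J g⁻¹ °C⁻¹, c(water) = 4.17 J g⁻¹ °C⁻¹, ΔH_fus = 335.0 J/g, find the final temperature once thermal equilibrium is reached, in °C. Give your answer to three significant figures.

T_f = 58.4 °C

Heat to bring ice to 0 °C and melt it: q₁ = 47.5×2.06×23.5 + 47.5×335.0 = 18212 J
Heat the water can supply cooling to 0 °C: 509.2×4.17×72.4 = 153732 J > q₁, so all ice melts.
Energy balance: 509.2×4.17×(72.4 − T) = 18212 + 47.5×4.17×(T − 0)
2123.364(72.4 − T) = 18212 + 198.075 T
153732 − 18212 = 2321.439 T
T = 135520 / 2321.439 = 58.38 °C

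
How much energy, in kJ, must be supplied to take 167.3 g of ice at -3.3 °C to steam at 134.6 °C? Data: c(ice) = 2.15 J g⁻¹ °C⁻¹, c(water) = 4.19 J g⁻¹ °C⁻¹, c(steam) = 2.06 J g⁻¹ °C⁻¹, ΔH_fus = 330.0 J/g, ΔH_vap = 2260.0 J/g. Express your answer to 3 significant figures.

q = 517 kJ

q1 (heat ice -3.3→0.0 °C): 167.3 × 2.15 × 3.3 = 1187 J
q2 (melt at 0 °C): 167.3 × 330.0 = 55209 J
q3 (heat water 0.0→100.0 °C): 167.3 × 4.19 × 100.0 = 70099 J
q4 (vaporize at 100 °C): 167.3 × 2260.0 = 378098 J
q5 (heat steam 100.0→134.6 °C): 167.3 × 2.06 × 34.6 = 11924 J
Total: 1187 + 55209 + 70099 + 378098 + 11924 = 516517 J = 517 kJ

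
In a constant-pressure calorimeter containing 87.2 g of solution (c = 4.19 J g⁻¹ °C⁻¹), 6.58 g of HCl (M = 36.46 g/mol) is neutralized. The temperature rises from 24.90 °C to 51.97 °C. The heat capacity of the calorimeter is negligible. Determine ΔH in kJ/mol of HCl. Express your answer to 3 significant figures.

ΔH = -54.8 kJ/mol

|ΔT| = |51.97 − 24.90| = 27.07 °C
|q_surr| = (87.2 × 4.19) × 27.07 = 365.368 × 27.07 = 9891 J
n(HCl) = 6.58 / 36.46 = 0.1805 mol
Temperature rose, so q_rxn = −|q_surr| = -9.891 kJ
ΔH = q_rxn / n = -54.80 kJ/mol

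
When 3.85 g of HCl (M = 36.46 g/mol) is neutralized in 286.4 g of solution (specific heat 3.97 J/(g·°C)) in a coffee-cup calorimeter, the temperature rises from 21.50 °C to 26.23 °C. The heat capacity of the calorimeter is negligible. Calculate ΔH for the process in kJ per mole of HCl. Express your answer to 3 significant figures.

|ΔT| = |26.23 − 21.50| = 4.73 °C
|q_surr| = (286.4 × 3.97) × 4.73 = 1137.008 × 4.73 = 5378 J
n(HCl) = 3.85 / 36.46 = 0.1056 mol
Temperature rose, so q_rxn = −|q_surr| = -5.378 kJ
ΔH = q_rxn / n = -50.93 kJ/mol

ΔH = -50.9 kJ/mol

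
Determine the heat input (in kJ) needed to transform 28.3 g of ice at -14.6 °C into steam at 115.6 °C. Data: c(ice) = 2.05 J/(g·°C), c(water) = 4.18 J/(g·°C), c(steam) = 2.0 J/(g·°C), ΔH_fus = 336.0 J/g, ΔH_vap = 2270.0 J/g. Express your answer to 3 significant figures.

q = 87.3 kJ

q1 (heat ice -14.6→0.0 °C): 28.3 × 2.05 × 14.6 = 847 J
q2 (melt at 0 °C): 28.3 × 336.0 = 9509 J
q3 (heat water 0.0→100.0 °C): 28.3 × 4.18 × 100.0 = 11829 J
q4 (vaporize at 100 °C): 28.3 × 2270.0 = 64241 J
q5 (heat steam 100.0→115.6 °C): 28.3 × 2.0 × 15.6 = 883 J
Total: 847 + 9509 + 11829 + 64241 + 883 = 87309 J = 87.3 kJ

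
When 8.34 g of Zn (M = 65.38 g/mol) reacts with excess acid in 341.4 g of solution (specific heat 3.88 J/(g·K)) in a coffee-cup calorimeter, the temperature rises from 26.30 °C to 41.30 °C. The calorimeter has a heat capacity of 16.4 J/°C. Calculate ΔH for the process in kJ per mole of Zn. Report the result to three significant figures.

ΔH = -158 kJ/mol

|ΔT| = |41.30 − 26.30| = 15.00 °C
|q_surr| = (341.4 × 3.88 + 16.4) × 15.00 = 1341.032 × 15.00 = 20120 J
n(Zn) = 8.34 / 65.38 = 0.1276 mol
Temperature rose, so q_rxn = −|q_surr| = -20.12 kJ
ΔH = q_rxn / n = -157.7 kJ/mol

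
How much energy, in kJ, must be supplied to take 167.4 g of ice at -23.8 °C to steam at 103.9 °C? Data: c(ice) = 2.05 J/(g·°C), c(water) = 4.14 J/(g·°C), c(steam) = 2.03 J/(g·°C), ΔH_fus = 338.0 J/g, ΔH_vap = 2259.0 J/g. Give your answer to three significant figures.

q = 514 kJ

q1 (heat ice -23.8→0.0 °C): 167.4 × 2.05 × 23.8 = 8167 J
q2 (melt at 0 °C): 167.4 × 338.0 = 56581 J
q3 (heat water 0.0→100.0 °C): 167.4 × 4.14 × 100.0 = 69304 J
q4 (vaporize at 100 °C): 167.4 × 2259.0 = 378157 J
q5 (heat steam 100.0→103.9 °C): 167.4 × 2.03 × 3.9 = 1325 J
Total: 8167 + 56581 + 69304 + 378157 + 1325 = 513534 J = 514 kJ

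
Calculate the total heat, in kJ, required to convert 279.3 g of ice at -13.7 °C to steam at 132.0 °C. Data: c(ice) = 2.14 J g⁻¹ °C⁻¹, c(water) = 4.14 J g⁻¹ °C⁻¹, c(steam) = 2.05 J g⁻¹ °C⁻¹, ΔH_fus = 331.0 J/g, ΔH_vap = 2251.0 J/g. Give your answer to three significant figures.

q = 863 kJ

q1 (heat ice -13.7→0.0 °C): 279.3 × 2.14 × 13.7 = 8189 J
q2 (melt at 0 °C): 279.3 × 331.0 = 92448 J
q3 (heat water 0.0→100.0 °C): 279.3 × 4.14 × 100.0 = 115630 J
q4 (vaporize at 100 °C): 279.3 × 2251.0 = 628704 J
q5 (heat steam 100.0→132.0 °C): 279.3 × 2.05 × 32.0 = 18322 J
Total: 8189 + 92448 + 115630 + 628704 + 18322 = 863293 J = 863 kJ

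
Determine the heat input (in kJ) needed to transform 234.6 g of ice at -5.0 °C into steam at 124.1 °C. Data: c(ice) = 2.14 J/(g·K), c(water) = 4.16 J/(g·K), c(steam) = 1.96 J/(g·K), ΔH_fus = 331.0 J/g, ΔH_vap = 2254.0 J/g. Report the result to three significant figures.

q1 (heat ice -5.0→0.0 °C): 234.6 × 2.14 × 5.0 = 2510 J
q2 (melt at 0 °C): 234.6 × 331.0 = 77653 J
q3 (heat water 0.0→100.0 °C): 234.6 × 4.16 × 100.0 = 97594 J
q4 (vaporize at 100 °C): 234.6 × 2254.0 = 528788 J
q5 (heat steam 100.0→124.1 °C): 234.6 × 1.96 × 24.1 = 11082 J
Total: 2510 + 77653 + 97594 + 528788 + 11082 = 717627 J = 718 kJ

q = 718 kJ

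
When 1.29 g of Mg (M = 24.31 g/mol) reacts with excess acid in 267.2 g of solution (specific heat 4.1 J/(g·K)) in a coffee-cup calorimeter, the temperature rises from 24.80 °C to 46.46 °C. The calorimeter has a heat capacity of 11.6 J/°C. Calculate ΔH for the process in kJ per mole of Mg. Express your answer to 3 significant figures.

|ΔT| = |46.46 − 24.80| = 21.66 °C
|q_surr| = (267.2 × 4.1 + 11.6) × 21.66 = 1107.12 × 21.66 = 23980 J
n(Mg) = 1.29 / 24.31 = 0.05306 mol
Temperature rose, so q_rxn = −|q_surr| = -23.98 kJ
ΔH = q_rxn / n = -451.9 kJ/mol

ΔH = -452 kJ/mol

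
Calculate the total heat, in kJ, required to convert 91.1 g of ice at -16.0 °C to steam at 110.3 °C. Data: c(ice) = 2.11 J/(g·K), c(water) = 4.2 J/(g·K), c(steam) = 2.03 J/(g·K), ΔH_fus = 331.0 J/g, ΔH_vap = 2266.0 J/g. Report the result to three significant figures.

q1 (heat ice -16.0→0.0 °C): 91.1 × 2.11 × 16.0 = 3076 J
q2 (melt at 0 °C): 91.1 × 331.0 = 30154 J
q3 (heat water 0.0→100.0 °C): 91.1 × 4.2 × 100.0 = 38262 J
q4 (vaporize at 100 °C): 91.1 × 2266.0 = 206433 J
q5 (heat steam 100.0→110.3 °C): 91.1 × 2.03 × 10.3 = 1905 J
Total: 3076 + 30154 + 38262 + 206433 + 1905 = 279830 J = 280 kJ

q = 280 kJ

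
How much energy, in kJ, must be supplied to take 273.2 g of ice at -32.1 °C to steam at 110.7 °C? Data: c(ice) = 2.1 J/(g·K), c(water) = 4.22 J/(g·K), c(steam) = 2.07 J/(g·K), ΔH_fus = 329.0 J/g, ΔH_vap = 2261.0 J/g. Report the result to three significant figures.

q = 847 kJ

q1 (heat ice -32.1→0.0 °C): 273.2 × 2.1 × 32.1 = 18416 J
q2 (melt at 0 °C): 273.2 × 329.0 = 89883 J
q3 (heat water 0.0→100.0 °C): 273.2 × 4.22 × 100.0 = 115290 J
q4 (vaporize at 100 °C): 273.2 × 2261.0 = 617705 J
q5 (heat steam 100.0→110.7 °C): 273.2 × 2.07 × 10.7 = 6051 J
Total: 18416 + 89883 + 115290 + 617705 + 6051 = 847345 J = 847 kJ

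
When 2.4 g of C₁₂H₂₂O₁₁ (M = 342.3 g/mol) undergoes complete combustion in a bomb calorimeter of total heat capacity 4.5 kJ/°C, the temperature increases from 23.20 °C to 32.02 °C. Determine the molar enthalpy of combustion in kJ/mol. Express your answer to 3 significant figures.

ΔH = -5660 kJ/mol

ΔT = 32.02 − 23.20 = 8.82 °C
q_cal = C_cal × ΔT = 4.5 × 8.82 = 39.69 kJ
n = 2.4 / 342.3 = 0.007011 mol
q_rxn = −q_cal = -39.69 kJ
ΔH = -39.69 / 0.007011 = -5661 kJ/mol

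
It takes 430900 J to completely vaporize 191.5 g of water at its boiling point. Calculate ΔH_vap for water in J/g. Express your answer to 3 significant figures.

ΔH_vap = q / m = 430900 / 191.5 = 2250 J/g

ΔH_vap = 2250 J/g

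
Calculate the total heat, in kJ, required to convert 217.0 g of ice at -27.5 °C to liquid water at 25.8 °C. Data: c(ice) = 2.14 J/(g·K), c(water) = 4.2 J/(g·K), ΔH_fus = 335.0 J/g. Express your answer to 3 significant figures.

q1 (heat ice -27.5→0.0 °C): 217.0 × 2.14 × 27.5 = 12770 J
q2 (melt at 0 °C): 217.0 × 335.0 = 72695 J
q3 (heat water 0.0→25.8 °C): 217.0 × 4.2 × 25.8 = 23514 J
Total: 12770 + 72695 + 23514 = 108979 J = 109 kJ

q = 109 kJ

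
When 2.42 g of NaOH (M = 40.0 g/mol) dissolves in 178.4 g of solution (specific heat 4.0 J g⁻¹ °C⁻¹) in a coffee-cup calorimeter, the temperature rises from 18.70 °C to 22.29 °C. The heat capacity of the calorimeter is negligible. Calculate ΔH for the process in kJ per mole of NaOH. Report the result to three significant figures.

|ΔT| = |22.29 − 18.70| = 3.59 °C
|q_surr| = (178.4 × 4.0) × 3.59 = 713.6 × 3.59 = 2562 J
n(NaOH) = 2.42 / 40.0 = 0.06050 mol
Temperature rose, so q_rxn = −|q_surr| = -2.562 kJ
ΔH = q_rxn / n = -42.347 kJ/mol

ΔH = -42.3 kJ/mol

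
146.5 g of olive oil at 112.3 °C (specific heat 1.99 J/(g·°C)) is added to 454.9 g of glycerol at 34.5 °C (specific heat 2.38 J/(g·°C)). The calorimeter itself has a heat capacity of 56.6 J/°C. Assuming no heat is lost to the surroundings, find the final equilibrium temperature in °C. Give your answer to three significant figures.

T_f = 50.4 °C

Heat lost by olive oil = heat gained by glycerol + calorimeter.
(146.5)(1.99)(112.3 − T) = [(454.9)(2.38) + 56.6](T − 34.5)
291.535 (112.3 − T) = 1139.262 (T − 34.5)
32739 − 291.535 T = 1139.262 T − 39305
72044 = 1430.797 T
T = 50.35 °C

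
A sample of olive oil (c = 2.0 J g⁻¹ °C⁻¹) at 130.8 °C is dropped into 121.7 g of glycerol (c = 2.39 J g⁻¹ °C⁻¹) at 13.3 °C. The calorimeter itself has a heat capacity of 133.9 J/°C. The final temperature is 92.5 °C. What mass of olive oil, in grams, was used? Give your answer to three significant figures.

m = 439 g

q_gained = (121.7 × 2.39 + 133.9) × (92.5 − 13.3) = 33640 J
q_lost = m × 2.0 × (130.8 − 92.5) = 76.6 m
m = 33640 / 76.6 = 439 g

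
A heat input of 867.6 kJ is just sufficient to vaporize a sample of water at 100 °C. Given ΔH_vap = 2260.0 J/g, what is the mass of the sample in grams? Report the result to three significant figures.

m = 384 g

m = q / ΔH_vap = 867600 J / 2260.0 J/g = 384 g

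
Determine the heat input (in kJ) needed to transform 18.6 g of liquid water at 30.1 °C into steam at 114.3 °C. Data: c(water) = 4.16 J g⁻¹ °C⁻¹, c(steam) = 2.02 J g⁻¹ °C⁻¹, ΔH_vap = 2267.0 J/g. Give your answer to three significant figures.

q = 48.1 kJ

q1 (heat water 30.1→100.0 °C): 18.6 × 4.16 × 69.9 = 5409 J
q2 (vaporize at 100 °C): 18.6 × 2267.0 = 42166 J
q3 (heat steam 100.0→114.3 °C): 18.6 × 2.02 × 14.3 = 537 J
Total: 5409 + 42166 + 537 = 48112 J = 48.1 kJ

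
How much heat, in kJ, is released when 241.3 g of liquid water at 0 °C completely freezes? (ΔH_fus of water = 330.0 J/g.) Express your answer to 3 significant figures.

q = m × ΔH_fus = 241.3 × 330.0 = 79630 J = 79.6 kJ

q = 79.6 kJ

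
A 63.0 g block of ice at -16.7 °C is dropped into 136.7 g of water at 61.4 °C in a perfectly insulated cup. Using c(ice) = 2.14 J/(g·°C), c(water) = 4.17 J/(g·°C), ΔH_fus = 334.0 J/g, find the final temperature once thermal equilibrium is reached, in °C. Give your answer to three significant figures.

Heat to bring ice to 0 °C and melt it: q₁ = 63.0×2.14×16.7 + 63.0×334.0 = 23293 J
Heat the water can supply cooling to 0 °C: 136.7×4.17×61.4 = 35000.4 J > q₁, so all ice melts.
Energy balance: 136.7×4.17×(61.4 − T) = 23293 + 63.0×4.17×(T − 0)
570.039(61.4 − T) = 23293 + 262.71 T
35000.4 − 23293 = 832.749 T
T = 11707.4 / 832.749 = 14.06 °C

T_f = 14.1 °C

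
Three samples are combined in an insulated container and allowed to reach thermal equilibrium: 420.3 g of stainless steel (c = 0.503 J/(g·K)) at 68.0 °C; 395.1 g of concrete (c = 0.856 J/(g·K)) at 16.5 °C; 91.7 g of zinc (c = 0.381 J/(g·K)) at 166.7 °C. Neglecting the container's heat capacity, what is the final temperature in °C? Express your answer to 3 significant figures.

Σ mᵢcᵢ(T − Tᵢ) = 0  ⇒  T = Σ mᵢcᵢTᵢ / Σ mᵢcᵢ
Σ mᵢcᵢ = 420.3×0.503 + 395.1×0.856 + 91.7×0.381 = 584.5542
Σ mᵢcᵢTᵢ = 211.4109×68.0 + 338.2056×16.5 + 34.9377×166.7 = 25780
T = 25780 / 584.5542 = 44.10 °C

T_f = 44.1 °C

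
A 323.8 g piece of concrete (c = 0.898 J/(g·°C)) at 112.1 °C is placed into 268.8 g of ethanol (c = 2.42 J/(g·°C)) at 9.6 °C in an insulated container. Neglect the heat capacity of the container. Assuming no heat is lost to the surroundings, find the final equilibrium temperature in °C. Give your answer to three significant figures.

T_f = 41.3 °C

Heat lost by concrete = heat gained by ethanol.
(323.8)(0.898)(112.1 − T) = (268.8)(2.42)(T − 9.6)
290.7724 (112.1 − T) = 650.496 (T − 9.6)
32596 − 290.7724 T = 650.496 T − 6244.8
38840.8 = 941.2684 T
T = 41.26 °C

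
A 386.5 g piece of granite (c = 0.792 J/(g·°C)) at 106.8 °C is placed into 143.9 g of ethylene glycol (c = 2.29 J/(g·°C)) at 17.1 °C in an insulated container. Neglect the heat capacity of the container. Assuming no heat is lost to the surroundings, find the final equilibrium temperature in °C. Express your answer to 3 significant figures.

Heat lost by granite = heat gained by ethylene glycol.
(386.5)(0.792)(106.8 − T) = (143.9)(2.29)(T − 17.1)
306.108 (106.8 − T) = 329.531 (T − 17.1)
32692 − 306.108 T = 329.531 T − 5635.0
38327.0 = 635.639 T
T = 60.30 °C

T_f = 60.3 °C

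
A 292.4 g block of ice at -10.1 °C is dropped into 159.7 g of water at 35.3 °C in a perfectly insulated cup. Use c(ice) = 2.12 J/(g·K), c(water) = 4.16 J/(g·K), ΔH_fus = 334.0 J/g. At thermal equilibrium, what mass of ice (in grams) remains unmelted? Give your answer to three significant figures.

m_ice remaining = 241 g

Heat to warm all ice to 0 °C: 292.4×2.12×10.1 = 6260.9 J
Heat released by water cooling to 0 °C: 159.7×4.16×35.3 = 23452 J
23452 J < 6260.9 + 292.4×334.0 = 103922.5 J, so not all ice melts; final T = 0 °C.
Heat left for melting: 23452 − 6260.9 = 17191.1 J
Mass melted = 17191.1 / 334.0 = 51.47 g
Ice remaining = 292.4 − 51.47 = 240.93 g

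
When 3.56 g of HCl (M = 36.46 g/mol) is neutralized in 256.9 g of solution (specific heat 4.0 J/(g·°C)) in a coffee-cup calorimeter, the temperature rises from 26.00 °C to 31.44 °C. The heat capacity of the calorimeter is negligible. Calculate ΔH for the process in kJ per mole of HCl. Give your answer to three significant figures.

|ΔT| = |31.44 − 26.00| = 5.44 °C
|q_surr| = (256.9 × 4.0) × 5.44 = 1027.6 × 5.44 = 5590 J
n(HCl) = 3.56 / 36.46 = 0.09764 mol
Temperature rose, so q_rxn = −|q_surr| = -5.590 kJ
ΔH = q_rxn / n = -57.25 kJ/mol

ΔH = -57.3 kJ/mol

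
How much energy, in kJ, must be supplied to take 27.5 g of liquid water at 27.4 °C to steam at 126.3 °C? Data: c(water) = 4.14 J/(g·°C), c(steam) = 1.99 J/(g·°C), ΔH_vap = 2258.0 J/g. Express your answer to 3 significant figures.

q1 (heat water 27.4→100.0 °C): 27.5 × 4.14 × 72.6 = 8266 J
q2 (vaporize at 100 °C): 27.5 × 2258.0 = 62095 J
q3 (heat steam 100.0→126.3 °C): 27.5 × 1.99 × 26.3 = 1439 J
Total: 8266 + 62095 + 1439 = 71800 J = 71.8 kJ

q = 71.8 kJ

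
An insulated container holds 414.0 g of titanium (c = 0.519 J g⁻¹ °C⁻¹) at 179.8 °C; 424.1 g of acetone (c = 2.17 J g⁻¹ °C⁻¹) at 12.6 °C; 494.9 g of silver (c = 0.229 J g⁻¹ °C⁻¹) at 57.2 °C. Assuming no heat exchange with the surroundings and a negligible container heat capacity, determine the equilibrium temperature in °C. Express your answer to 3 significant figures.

T_f = 45.4 °C

Σ mᵢcᵢ(T − Tᵢ) = 0  ⇒  T = Σ mᵢcᵢTᵢ / Σ mᵢcᵢ
Σ mᵢcᵢ = 414.0×0.519 + 424.1×2.17 + 494.9×0.229 = 1248.4951
Σ mᵢcᵢTᵢ = 214.866×179.8 + 920.297×12.6 + 113.3321×57.2 = 56711
T = 56711 / 1248.4951 = 45.42 °C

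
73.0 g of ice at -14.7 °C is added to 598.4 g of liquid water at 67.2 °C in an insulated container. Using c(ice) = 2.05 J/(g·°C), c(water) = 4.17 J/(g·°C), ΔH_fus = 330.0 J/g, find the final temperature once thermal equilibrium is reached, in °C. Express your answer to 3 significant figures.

T_f = 50.5 °C

Heat to bring ice to 0 °C and melt it: q₁ = 73.0×2.05×14.7 + 73.0×330.0 = 26290 J
Heat the water can supply cooling to 0 °C: 598.4×4.17×67.2 = 167686 J > q₁, so all ice melts.
Energy balance: 598.4×4.17×(67.2 − T) = 26290 + 73.0×4.17×(T − 0)
2495.328(67.2 − T) = 26290 + 304.41 T
167686 − 26290 = 2799.738 T
T = 141396 / 2799.738 = 50.50 °C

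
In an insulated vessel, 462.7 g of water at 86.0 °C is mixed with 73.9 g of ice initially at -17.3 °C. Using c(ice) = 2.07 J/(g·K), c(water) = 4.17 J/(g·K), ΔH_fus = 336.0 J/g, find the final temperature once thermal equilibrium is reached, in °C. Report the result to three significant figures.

Heat to bring ice to 0 °C and melt it: q₁ = 73.9×2.07×17.3 + 73.9×336.0 = 27477 J
Heat the water can supply cooling to 0 °C: 462.7×4.17×86.0 = 165933 J > q₁, so all ice melts.
Energy balance: 462.7×4.17×(86.0 − T) = 27477 + 73.9×4.17×(T − 0)
1929.459(86.0 − T) = 27477 + 308.163 T
165933 − 27477 = 2237.622 T
T = 138456 / 2237.622 = 61.88 °C

T_f = 61.9 °C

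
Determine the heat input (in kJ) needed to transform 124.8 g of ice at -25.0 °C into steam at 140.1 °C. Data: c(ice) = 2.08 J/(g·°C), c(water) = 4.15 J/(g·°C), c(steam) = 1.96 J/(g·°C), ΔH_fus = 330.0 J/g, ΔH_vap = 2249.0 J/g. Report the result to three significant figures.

q1 (heat ice -25.0→0.0 °C): 124.8 × 2.08 × 25.0 = 6490 J
q2 (melt at 0 °C): 124.8 × 330.0 = 41184 J
q3 (heat water 0.0→100.0 °C): 124.8 × 4.15 × 100.0 = 51792 J
q4 (vaporize at 100 °C): 124.8 × 2249.0 = 280675 J
q5 (heat steam 100.0→140.1 °C): 124.8 × 1.96 × 40.1 = 9809 J
Total: 6490 + 41184 + 51792 + 280675 + 9809 = 389950 J = 390 kJ

q = 390 kJ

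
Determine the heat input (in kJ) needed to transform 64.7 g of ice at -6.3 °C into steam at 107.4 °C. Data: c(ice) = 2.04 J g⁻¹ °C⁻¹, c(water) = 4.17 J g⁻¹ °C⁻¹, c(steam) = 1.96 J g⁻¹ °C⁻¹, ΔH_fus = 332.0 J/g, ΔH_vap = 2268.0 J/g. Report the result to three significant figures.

q = 197 kJ

q1 (heat ice -6.3→0.0 °C): 64.7 × 2.04 × 6.3 = 832 J
q2 (melt at 0 °C): 64.7 × 332.0 = 21480 J
q3 (heat water 0.0→100.0 °C): 64.7 × 4.17 × 100.0 = 26980 J
q4 (vaporize at 100 °C): 64.7 × 2268.0 = 146740 J
q5 (heat steam 100.0→107.4 °C): 64.7 × 1.96 × 7.4 = 938 J
Total: 832 + 21480 + 26980 + 146740 + 938 = 196970 J = 197 kJ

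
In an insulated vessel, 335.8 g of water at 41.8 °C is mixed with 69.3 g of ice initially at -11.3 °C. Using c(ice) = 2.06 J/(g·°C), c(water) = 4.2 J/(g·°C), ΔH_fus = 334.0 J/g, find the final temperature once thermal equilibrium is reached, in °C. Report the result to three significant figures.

Heat to bring ice to 0 °C and melt it: q₁ = 69.3×2.06×11.3 + 69.3×334.0 = 24759 J
Heat the water can supply cooling to 0 °C: 335.8×4.2×41.8 = 58953.0 J > q₁, so all ice melts.
Energy balance: 335.8×4.2×(41.8 − T) = 24759 + 69.3×4.2×(T − 0)
1410.36(41.8 − T) = 24759 + 291.06 T
58953.0 − 24759 = 1701.42 T
T = 34194.0 / 1701.42 = 20.10 °C

T_f = 20.1 °C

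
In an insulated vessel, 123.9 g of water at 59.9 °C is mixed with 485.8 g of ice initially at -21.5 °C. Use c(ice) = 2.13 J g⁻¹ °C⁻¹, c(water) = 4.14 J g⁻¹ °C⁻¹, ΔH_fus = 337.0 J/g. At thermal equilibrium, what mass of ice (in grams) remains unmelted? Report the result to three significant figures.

m_ice remaining = 461 g

Heat to warm all ice to 0 °C: 485.8×2.13×21.5 = 22247 J
Heat released by water cooling to 0 °C: 123.9×4.14×59.9 = 30725 J
30725 J < 22247 + 485.8×337.0 = 185961.6 J, so not all ice melts; final T = 0 °C.
Heat left for melting: 30725 − 22247 = 8478 J
Mass melted = 8478 / 337.0 = 25.16 g
Ice remaining = 485.8 − 25.16 = 460.64 g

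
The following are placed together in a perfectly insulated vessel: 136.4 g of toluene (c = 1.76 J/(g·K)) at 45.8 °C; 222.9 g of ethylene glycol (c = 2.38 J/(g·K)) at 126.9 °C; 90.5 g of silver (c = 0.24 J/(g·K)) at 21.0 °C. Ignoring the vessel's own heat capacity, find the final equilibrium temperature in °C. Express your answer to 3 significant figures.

Σ mᵢcᵢ(T − Tᵢ) = 0  ⇒  T = Σ mᵢcᵢTᵢ / Σ mᵢcᵢ
Σ mᵢcᵢ = 136.4×1.76 + 222.9×2.38 + 90.5×0.24 = 792.286
Σ mᵢcᵢTᵢ = 240.064×45.8 + 530.502×126.9 + 21.72×21.0 = 78772
T = 78772 / 792.286 = 99.42 °C

T_f = 99.4 °C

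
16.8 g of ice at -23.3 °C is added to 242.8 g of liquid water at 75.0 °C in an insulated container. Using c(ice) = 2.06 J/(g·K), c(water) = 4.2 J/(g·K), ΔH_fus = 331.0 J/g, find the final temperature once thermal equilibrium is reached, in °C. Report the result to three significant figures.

Heat to bring ice to 0 °C and melt it: q₁ = 16.8×2.06×23.3 + 16.8×331.0 = 6367.2 J
Heat the water can supply cooling to 0 °C: 242.8×4.2×75.0 = 76482.0 J > q₁, so all ice melts.
Energy balance: 242.8×4.2×(75.0 − T) = 6367.2 + 16.8×4.2×(T − 0)
1019.76(75.0 − T) = 6367.2 + 70.56 T
76482.0 − 6367.2 = 1090.32 T
T = 70114.8 / 1090.32 = 64.31 °C

T_f = 64.3 °C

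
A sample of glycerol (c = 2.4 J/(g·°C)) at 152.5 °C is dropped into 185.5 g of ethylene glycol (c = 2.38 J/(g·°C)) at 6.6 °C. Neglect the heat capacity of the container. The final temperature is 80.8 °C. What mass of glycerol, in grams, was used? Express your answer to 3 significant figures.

q_gained = (185.5 × 2.38) × (80.8 − 6.6) = 32760 J
q_lost = m × 2.4 × (152.5 − 80.8) = 172.08 m
m = 32760 / 172.08 = 190 g

m = 190 g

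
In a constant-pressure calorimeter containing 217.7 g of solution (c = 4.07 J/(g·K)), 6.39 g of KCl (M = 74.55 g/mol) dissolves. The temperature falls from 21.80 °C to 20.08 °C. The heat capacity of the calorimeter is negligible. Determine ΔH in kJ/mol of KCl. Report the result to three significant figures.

ΔH = 17.8 kJ/mol

|ΔT| = |20.08 − 21.80| = 1.72 °C
|q_surr| = (217.7 × 4.07) × 1.72 = 886.039 × 1.72 = 1524 J
n(KCl) = 6.39 / 74.55 = 0.08571 mol
Temperature fell, so q_rxn = +|q_surr| = 1.524 kJ
ΔH = q_rxn / n = 17.78 kJ/mol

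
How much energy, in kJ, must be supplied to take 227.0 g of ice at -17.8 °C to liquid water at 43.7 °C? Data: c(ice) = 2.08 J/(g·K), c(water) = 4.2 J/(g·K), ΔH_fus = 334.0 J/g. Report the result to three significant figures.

q1 (heat ice -17.8→0.0 °C): 227.0 × 2.08 × 17.8 = 8404 J
q2 (melt at 0 °C): 227.0 × 334.0 = 75818 J
q3 (heat water 0.0→43.7 °C): 227.0 × 4.2 × 43.7 = 41664 J
Total: 8404 + 75818 + 41664 = 125886 J = 126 kJ

q = 126 kJ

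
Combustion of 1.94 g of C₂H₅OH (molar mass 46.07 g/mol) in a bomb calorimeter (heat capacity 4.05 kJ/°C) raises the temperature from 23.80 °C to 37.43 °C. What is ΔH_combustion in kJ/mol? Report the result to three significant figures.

ΔT = 37.43 − 23.80 = 13.63 °C
q_cal = C_cal × ΔT = 4.05 × 13.63 = 55.2015 kJ
n = 1.94 / 46.07 = 0.04211 mol
q_rxn = −q_cal = -55.2015 kJ
ΔH = -55.2015 / 0.04211 = -1311 kJ/mol

ΔH = -1310 kJ/mol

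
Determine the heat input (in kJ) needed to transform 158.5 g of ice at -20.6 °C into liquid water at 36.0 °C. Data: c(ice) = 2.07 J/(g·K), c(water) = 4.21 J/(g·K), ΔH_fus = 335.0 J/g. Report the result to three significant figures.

q1 (heat ice -20.6→0.0 °C): 158.5 × 2.07 × 20.6 = 6759 J
q2 (melt at 0 °C): 158.5 × 335.0 = 53098 J
q3 (heat water 0.0→36.0 °C): 158.5 × 4.21 × 36.0 = 24022 J
Total: 6759 + 53098 + 24022 = 83879 J = 83.9 kJ

q = 83.9 kJ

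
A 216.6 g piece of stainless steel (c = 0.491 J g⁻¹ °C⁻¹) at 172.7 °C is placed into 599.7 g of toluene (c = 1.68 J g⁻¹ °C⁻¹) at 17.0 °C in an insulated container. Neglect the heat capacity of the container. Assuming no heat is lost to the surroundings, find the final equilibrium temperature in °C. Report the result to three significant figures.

T_f = 31.9 °C

Heat lost by stainless steel = heat gained by toluene.
(216.6)(0.491)(172.7 − T) = (599.7)(1.68)(T − 17.0)
106.3506 (172.7 − T) = 1007.496 (T − 17.0)
18367 − 106.3506 T = 1007.496 T − 17127
35494 = 1113.8466 T
T = 31.87 °C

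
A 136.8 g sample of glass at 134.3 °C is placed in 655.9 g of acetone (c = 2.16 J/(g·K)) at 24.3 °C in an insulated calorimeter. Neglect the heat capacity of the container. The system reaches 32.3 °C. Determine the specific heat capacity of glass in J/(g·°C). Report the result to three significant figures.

q_gained = (655.9 × 2.16) × (32.3 − 24.3) = 11330 J
q_lost = 136.8 × c × (134.3 − 32.3) = 13953.6 c
Set equal: c = 11330 / 13953.6 = 0.812 J/(g·°C)

c = 0.812 J/(g·°C)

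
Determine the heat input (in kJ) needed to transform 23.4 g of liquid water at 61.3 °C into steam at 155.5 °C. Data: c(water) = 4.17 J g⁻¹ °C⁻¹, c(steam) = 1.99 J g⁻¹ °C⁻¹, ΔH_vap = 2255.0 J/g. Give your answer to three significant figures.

q1 (heat water 61.3→100.0 °C): 23.4 × 4.17 × 38.7 = 3776 J
q2 (vaporize at 100 °C): 23.4 × 2255.0 = 52767 J
q3 (heat steam 100.0→155.5 °C): 23.4 × 1.99 × 55.5 = 2584 J
Total: 3776 + 52767 + 2584 = 59127 J = 59.1 kJ

q = 59.1 kJ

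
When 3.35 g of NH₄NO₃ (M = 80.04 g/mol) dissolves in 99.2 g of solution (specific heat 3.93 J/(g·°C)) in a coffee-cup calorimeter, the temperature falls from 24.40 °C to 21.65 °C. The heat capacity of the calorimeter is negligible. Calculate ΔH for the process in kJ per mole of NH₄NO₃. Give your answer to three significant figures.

|ΔT| = |21.65 − 24.40| = 2.75 °C
|q_surr| = (99.2 × 3.93) × 2.75 = 389.856 × 2.75 = 1072 J
n(NH₄NO₃) = 3.35 / 80.04 = 0.04185 mol
Temperature fell, so q_rxn = +|q_surr| = 1.072 kJ
ΔH = q_rxn / n = 25.62 kJ/mol

ΔH = 25.6 kJ/mol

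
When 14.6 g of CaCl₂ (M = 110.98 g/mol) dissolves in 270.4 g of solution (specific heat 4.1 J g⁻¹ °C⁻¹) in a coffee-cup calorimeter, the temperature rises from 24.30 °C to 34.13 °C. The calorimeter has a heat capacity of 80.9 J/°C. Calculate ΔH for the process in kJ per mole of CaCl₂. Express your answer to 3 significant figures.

ΔH = -88.9 kJ/mol

|ΔT| = |34.13 − 24.30| = 9.83 °C
|q_surr| = (270.4 × 4.1 + 80.9) × 9.83 = 1189.54 × 9.83 = 11693 J
n(CaCl₂) = 14.6 / 110.98 = 0.13156 mol
Temperature rose, so q_rxn = −|q_surr| = -11.693 kJ
ΔH = q_rxn / n = -88.88 kJ/mol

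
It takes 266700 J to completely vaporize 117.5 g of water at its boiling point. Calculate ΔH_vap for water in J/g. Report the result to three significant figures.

ΔH_vap = q / m = 266700 / 117.5 = 2270 J/g

ΔH_vap = 2270 J/g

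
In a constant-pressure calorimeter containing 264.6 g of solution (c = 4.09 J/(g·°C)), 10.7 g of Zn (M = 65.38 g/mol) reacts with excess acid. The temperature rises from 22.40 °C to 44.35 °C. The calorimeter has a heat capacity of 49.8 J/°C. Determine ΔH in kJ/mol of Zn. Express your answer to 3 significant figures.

|ΔT| = |44.35 − 22.40| = 21.95 °C
|q_surr| = (264.6 × 4.09 + 49.8) × 21.95 = 1132.014 × 21.95 = 24850 J
n(Zn) = 10.7 / 65.38 = 0.1637 mol
Temperature rose, so q_rxn = −|q_surr| = -24.85 kJ
ΔH = q_rxn / n = -151.8 kJ/mol

ΔH = -152 kJ/mol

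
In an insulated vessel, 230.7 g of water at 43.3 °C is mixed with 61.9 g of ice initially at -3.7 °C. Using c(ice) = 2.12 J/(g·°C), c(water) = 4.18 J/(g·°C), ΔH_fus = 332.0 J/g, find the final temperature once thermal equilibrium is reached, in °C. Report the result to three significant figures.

T_f = 16.9 °C

Heat to bring ice to 0 °C and melt it: q₁ = 61.9×2.12×3.7 + 61.9×332.0 = 21036 J
Heat the water can supply cooling to 0 °C: 230.7×4.18×43.3 = 41755.3 J > q₁, so all ice melts.
Energy balance: 230.7×4.18×(43.3 − T) = 21036 + 61.9×4.18×(T − 0)
964.326(43.3 − T) = 21036 + 258.742 T
41755.3 − 21036 = 1223.068 T
T = 20719.3 / 1223.068 = 16.94 °C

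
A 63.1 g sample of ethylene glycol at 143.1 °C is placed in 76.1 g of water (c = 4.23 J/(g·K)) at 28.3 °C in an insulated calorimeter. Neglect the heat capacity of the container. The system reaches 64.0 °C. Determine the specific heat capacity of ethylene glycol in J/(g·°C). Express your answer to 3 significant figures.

q_gained = (76.1 × 4.23) × (64.0 − 28.3) = 11490 J
q_lost = 63.1 × c × (143.1 − 64.0) = 4991.21 c
Set equal: c = 11490 / 4991.21 = 2.30 J/(g·°C)

c = 2.30 J/(g·°C)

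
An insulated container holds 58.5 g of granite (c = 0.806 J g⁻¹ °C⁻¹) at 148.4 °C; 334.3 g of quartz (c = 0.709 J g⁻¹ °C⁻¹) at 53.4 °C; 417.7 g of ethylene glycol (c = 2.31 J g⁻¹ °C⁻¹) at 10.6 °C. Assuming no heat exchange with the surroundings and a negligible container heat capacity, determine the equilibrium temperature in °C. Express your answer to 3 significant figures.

Σ mᵢcᵢ(T − Tᵢ) = 0  ⇒  T = Σ mᵢcᵢTᵢ / Σ mᵢcᵢ
Σ mᵢcᵢ = 58.5×0.806 + 334.3×0.709 + 417.7×2.31 = 1249.0567
Σ mᵢcᵢTᵢ = 47.151×148.4 + 237.0187×53.4 + 964.887×10.6 = 29882
T = 29882 / 1249.0567 = 23.92 °C

T_f = 23.9 °C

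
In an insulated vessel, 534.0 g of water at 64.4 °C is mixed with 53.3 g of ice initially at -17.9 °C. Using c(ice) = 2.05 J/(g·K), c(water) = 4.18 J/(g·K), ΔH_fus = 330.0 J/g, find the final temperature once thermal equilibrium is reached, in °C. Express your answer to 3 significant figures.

T_f = 50.6 °C

Heat to bring ice to 0 °C and melt it: q₁ = 53.3×2.05×17.9 + 53.3×330.0 = 19545 J
Heat the water can supply cooling to 0 °C: 534.0×4.18×64.4 = 143749 J > q₁, so all ice melts.
Energy balance: 534.0×4.18×(64.4 − T) = 19545 + 53.3×4.18×(T − 0)
2232.12(64.4 − T) = 19545 + 222.794 T
143749 − 19545 = 2454.914 T
T = 124204 / 2454.914 = 50.59 °C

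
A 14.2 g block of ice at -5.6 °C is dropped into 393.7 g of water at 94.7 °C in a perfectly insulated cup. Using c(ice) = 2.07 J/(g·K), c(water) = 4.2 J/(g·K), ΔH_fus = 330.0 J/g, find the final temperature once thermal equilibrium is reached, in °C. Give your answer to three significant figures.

Heat to bring ice to 0 °C and melt it: q₁ = 14.2×2.07×5.6 + 14.2×330.0 = 4850.6 J
Heat the water can supply cooling to 0 °C: 393.7×4.2×94.7 = 156590 J > q₁, so all ice melts.
Energy balance: 393.7×4.2×(94.7 − T) = 4850.6 + 14.2×4.2×(T − 0)
1653.54(94.7 − T) = 4850.6 + 59.64 T
156590 − 4850.6 = 1713.18 T
T = 151739.4 / 1713.18 = 88.57 °C

T_f = 88.6 °C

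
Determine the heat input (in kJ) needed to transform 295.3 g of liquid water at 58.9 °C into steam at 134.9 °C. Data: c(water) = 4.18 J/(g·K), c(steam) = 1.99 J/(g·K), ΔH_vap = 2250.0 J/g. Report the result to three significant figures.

q1 (heat water 58.9→100.0 °C): 295.3 × 4.18 × 41.1 = 50732 J
q2 (vaporize at 100 °C): 295.3 × 2250.0 = 664425 J
q3 (heat steam 100.0→134.9 °C): 295.3 × 1.99 × 34.9 = 20509 J
Total: 50732 + 664425 + 20509 = 735666 J = 736 kJ

q = 736 kJ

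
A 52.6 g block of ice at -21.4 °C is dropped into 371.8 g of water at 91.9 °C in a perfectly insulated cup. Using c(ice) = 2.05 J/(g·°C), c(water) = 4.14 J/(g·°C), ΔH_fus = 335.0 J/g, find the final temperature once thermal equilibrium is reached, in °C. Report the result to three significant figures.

T_f = 69.2 °C

Heat to bring ice to 0 °C and melt it: q₁ = 52.6×2.05×21.4 + 52.6×335.0 = 19929 J
Heat the water can supply cooling to 0 °C: 371.8×4.14×91.9 = 141457 J > q₁, so all ice melts.
Energy balance: 371.8×4.14×(91.9 − T) = 19929 + 52.6×4.14×(T − 0)
1539.252(91.9 − T) = 19929 + 217.764 T
141457 − 19929 = 1757.016 T
T = 121528 / 1757.016 = 69.17 °C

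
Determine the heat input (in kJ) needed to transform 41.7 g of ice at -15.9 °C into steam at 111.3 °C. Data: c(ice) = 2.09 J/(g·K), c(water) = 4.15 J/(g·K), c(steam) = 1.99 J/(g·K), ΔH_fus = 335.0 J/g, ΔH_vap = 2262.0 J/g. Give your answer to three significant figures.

q1 (heat ice -15.9→0.0 °C): 41.7 × 2.09 × 15.9 = 1386 J
q2 (melt at 0 °C): 41.7 × 335.0 = 13970 J
q3 (heat water 0.0→100.0 °C): 41.7 × 4.15 × 100.0 = 17306 J
q4 (vaporize at 100 °C): 41.7 × 2262.0 = 94325 J
q5 (heat steam 100.0→111.3 °C): 41.7 × 1.99 × 11.3 = 938 J
Total: 1386 + 13970 + 17306 + 94325 + 938 = 127925 J = 128 kJ

q = 128 kJ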